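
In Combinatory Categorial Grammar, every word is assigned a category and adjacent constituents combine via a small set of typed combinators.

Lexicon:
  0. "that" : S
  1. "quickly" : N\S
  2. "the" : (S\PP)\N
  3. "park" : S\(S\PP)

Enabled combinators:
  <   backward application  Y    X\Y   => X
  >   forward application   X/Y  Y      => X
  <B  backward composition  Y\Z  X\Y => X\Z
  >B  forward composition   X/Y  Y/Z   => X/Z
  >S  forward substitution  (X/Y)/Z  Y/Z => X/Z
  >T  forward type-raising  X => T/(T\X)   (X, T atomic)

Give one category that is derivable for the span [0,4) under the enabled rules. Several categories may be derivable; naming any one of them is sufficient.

S

[0,4] S   <
  [0,3] S\PP   <
    [0,2] N   <
      [0,1] "that" : S
      [1,2] "quickly" : N\S
    [2,3] "the" : (S\PP)\N
  [3,4] "park" : S\(S\PP)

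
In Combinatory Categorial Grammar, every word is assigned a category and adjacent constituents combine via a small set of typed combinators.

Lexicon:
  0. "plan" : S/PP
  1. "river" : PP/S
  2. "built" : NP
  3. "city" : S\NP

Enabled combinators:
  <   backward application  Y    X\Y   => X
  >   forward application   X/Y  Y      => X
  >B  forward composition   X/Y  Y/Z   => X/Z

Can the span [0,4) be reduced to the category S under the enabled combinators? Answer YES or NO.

[0,4] S   >
  [0,1] "plan" : S/PP
  [1,4] PP   >
    [1,2] "river" : PP/S
    [2,4] S   <
      [2,3] "built" : NP
      [3,4] "city" : S\NP

YES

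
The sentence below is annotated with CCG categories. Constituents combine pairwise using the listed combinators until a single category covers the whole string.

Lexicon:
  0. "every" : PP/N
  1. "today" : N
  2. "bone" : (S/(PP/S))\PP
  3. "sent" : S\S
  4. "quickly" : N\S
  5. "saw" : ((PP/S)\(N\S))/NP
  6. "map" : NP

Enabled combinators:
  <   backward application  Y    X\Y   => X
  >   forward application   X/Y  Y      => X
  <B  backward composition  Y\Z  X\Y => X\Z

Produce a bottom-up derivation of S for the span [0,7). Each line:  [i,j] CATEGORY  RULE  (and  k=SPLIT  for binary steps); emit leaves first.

[0,7] S   >
  [0,3] S/(PP/S)   <
    [0,2] PP   >
      [0,1] "every" : PP/N
      [1,2] "today" : N
    [2,3] "bone" : (S/(PP/S))\PP
  [3,7] PP/S   <
    [3,5] N\S   <B
      [3,4] "sent" : S\S
      [4,5] "quickly" : N\S
    [5,7] (PP/S)\(N\S)   >
      [5,6] "saw" : ((PP/S)\(N\S))/NP
      [6,7] "map" : NP

[0,1] PP/N  lex  "every"
[1,2] N  lex  "today"
[0,2] PP  >  k=1
[2,3] (S/(PP/S))\PP  lex  "bone"
[0,3] S/(PP/S)  <  k=2
[3,4] S\S  lex  "sent"
[4,5] N\S  lex  "quickly"
[3,5] N\S  <B  k=4
[5,6] ((PP/S)\(N\S))/NP  lex  "saw"
[6,7] NP  lex  "map"
[5,7] (PP/S)\(N\S)  >  k=6
[3,7] PP/S  <  k=5
[0,7] S  >  k=3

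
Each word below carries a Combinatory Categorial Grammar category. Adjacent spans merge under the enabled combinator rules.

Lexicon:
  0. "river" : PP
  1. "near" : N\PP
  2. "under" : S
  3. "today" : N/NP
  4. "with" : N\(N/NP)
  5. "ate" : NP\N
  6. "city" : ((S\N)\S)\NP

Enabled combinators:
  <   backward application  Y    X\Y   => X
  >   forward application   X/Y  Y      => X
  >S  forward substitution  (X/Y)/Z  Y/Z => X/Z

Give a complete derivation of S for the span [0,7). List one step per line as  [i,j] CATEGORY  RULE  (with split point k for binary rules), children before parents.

[0,7] S   <
  [0,2] N   <
    [0,1] "river" : PP
    [1,2] "near" : N\PP
  [2,7] S\N   <
    [2,3] "under" : S
    [3,7] (S\N)\S   <
      [3,6] NP   <
        [3,5] N   <
          [3,4] "today" : N/NP
          [4,5] "with" : N\(N/NP)
        [5,6] "ate" : NP\N
      [6,7] "city" : ((S\N)\S)\NP

[0,1] PP  lex  "river"
[1,2] N\PP  lex  "near"
[0,2] N  <  k=1
[2,3] S  lex  "under"
[3,4] N/NP  lex  "today"
[4,5] N\(N/NP)  lex  "with"
[3,5] N  <  k=4
[5,6] NP\N  lex  "ate"
[3,6] NP  <  k=5
[6,7] ((S\N)\S)\NP  lex  "city"
[3,7] (S\N)\S  <  k=6
[2,7] S\N  <  k=3
[0,7] S  <  k=2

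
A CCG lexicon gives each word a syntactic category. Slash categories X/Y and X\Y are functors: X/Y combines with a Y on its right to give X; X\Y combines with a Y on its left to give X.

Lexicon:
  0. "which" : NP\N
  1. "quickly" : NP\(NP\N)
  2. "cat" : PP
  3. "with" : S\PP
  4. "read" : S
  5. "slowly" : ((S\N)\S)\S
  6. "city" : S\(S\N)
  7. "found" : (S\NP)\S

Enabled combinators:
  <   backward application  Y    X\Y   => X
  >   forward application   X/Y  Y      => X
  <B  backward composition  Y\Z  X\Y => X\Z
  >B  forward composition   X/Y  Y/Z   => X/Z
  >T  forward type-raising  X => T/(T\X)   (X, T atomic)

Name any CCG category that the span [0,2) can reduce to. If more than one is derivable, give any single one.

[0,8] S   <
  [0,2] NP   <
    [0,1] "which" : NP\N
    [1,2] "quickly" : NP\(NP\N)
  [2,8] S\NP   <
    [2,7] S   <
      [2,6] S\N   <
        [2,4] S   <
          [2,3] "cat" : PP
          [3,4] "with" : S\PP
        [4,6] (S\N)\S   <
          [4,5] "read" : S
          [5,6] "slowly" : ((S\N)\S)\S
      [6,7] "city" : S\(S\N)
    [7,8] "found" : (S\NP)\S

NP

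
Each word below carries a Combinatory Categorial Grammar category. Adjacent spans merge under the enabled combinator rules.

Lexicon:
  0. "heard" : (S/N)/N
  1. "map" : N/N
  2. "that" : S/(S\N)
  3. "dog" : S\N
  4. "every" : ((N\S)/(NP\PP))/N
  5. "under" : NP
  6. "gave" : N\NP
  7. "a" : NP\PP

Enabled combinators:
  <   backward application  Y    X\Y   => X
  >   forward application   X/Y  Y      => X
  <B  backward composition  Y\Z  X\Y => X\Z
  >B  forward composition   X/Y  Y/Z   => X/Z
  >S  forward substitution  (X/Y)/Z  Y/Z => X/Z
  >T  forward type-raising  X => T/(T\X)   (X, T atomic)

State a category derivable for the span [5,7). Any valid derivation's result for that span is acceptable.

[0,8] S   >
  [0,2] S/N   >S
    [0,1] "heard" : (S/N)/N
    [1,2] "map" : N/N
  [2,8] N   <
    [2,4] S   >
      [2,3] "that" : S/(S\N)
      [3,4] "dog" : S\N
    [4,8] N\S   >
      [4,7] (N\S)/(NP\PP)   >
        [4,5] "every" : ((N\S)/(NP\PP))/N
        [5,7] N   >
          [5,6] N/(N\NP)   >T
            [5,6] "under" : NP
          [6,7] "gave" : N\NP
      [7,8] "a" : NP\PP

N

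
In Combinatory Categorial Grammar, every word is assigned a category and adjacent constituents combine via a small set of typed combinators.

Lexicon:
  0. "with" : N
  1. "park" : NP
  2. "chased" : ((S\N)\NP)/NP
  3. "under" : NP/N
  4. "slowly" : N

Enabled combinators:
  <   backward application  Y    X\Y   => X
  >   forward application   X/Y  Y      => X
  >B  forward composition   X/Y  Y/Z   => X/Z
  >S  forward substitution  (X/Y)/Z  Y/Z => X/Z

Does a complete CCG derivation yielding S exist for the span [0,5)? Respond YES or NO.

YES

[0,5] S   <
  [0,1] "with" : N
  [1,5] S\N   <
    [1,2] "park" : NP
    [2,5] (S\N)\NP   >
      [2,3] "chased" : ((S\N)\NP)/NP
      [3,5] NP   >
        [3,4] "under" : NP/N
        [4,5] "slowly" : N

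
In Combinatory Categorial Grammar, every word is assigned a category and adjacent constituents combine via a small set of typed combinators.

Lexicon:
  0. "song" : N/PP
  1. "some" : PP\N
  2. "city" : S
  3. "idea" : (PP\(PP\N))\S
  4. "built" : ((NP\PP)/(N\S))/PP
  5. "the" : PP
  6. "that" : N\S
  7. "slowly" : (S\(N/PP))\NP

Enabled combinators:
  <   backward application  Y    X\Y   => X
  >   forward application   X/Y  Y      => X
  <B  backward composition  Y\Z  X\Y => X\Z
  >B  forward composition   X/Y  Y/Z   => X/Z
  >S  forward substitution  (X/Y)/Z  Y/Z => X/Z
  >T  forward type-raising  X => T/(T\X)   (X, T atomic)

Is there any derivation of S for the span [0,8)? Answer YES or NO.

YES

[0,8] S   <
  [0,1] "song" : N/PP
  [1,8] S\(N/PP)   <
    [1,7] NP   <
      [1,4] PP   <
        [1,2] "some" : PP\N
        [2,4] PP\(PP\N)   <
          [2,3] "city" : S
          [3,4] "idea" : (PP\(PP\N))\S
      [4,7] NP\PP   >
        [4,6] (NP\PP)/(N\S)   >
          [4,5] "built" : ((NP\PP)/(N\S))/PP
          [5,6] "the" : PP
        [6,7] "that" : N\S
    [7,8] "slowly" : (S\(N/PP))\NP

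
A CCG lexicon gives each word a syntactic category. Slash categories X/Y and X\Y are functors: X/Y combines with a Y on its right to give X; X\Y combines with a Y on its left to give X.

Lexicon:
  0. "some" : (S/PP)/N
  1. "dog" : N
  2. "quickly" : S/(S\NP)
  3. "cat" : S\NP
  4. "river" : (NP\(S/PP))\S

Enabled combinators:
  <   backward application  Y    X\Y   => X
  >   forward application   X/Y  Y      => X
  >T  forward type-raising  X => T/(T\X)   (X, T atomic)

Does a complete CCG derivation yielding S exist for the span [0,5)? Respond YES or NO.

(S/PP)/N N S/(S\NP) S\NP (NP\(S/PP))\S
CKY chart[0,5] = {N/(N\NP), NP, NP/(NP\NP), PP/(PP\NP), S/(S\NP)}; S ∉ chart

NO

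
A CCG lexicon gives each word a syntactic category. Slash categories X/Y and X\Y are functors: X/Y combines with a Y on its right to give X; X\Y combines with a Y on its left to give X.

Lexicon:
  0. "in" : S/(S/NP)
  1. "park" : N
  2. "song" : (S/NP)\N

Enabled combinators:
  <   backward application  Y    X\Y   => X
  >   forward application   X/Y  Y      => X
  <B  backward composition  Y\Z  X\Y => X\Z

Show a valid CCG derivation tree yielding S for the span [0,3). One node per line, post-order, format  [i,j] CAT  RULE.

[0,1] S/(S/NP)  lex  "in"
[1,2] N  lex  "park"
[2,3] (S/NP)\N  lex  "song"
[1,3] S/NP  <  k=2
[0,3] S  >  k=1

[0,3] S   >
  [0,1] "in" : S/(S/NP)
  [1,3] S/NP   <
    [1,2] "park" : N
    [2,3] "song" : (S/NP)\N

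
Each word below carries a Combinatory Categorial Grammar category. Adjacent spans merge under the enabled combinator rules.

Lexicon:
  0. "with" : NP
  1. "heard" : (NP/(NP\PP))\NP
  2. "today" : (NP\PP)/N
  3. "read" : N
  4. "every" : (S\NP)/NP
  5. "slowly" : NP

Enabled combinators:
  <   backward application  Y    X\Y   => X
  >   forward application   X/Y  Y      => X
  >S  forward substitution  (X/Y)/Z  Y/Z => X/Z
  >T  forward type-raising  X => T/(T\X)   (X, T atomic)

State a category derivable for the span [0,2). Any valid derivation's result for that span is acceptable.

NP/(NP\PP)

[0,6] S   <
  [0,4] NP   >
    [0,2] NP/(NP\PP)   <
      [0,1] "with" : NP
      [1,2] "heard" : (NP/(NP\PP))\NP
    [2,4] NP\PP   >
      [2,3] "today" : (NP\PP)/N
      [3,4] "read" : N
  [4,6] S\NP   >
    [4,5] "every" : (S\NP)/NP
    [5,6] "slowly" : NP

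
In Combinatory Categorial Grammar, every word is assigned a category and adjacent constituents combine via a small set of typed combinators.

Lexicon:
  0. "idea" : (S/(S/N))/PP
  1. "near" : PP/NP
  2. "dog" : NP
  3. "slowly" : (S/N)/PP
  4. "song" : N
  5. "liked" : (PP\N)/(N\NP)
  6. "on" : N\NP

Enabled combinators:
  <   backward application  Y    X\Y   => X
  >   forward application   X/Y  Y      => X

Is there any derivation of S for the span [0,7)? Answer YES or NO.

YES

[0,7] S   >
  [0,3] S/(S/N)   >
    [0,1] "idea" : (S/(S/N))/PP
    [1,3] PP   >
      [1,2] "near" : PP/NP
      [2,3] "dog" : NP
  [3,7] S/N   >
    [3,4] "slowly" : (S/N)/PP
    [4,7] PP   <
      [4,5] "song" : N
      [5,7] PP\N   >
        [5,6] "liked" : (PP\N)/(N\NP)
        [6,7] "on" : N\NP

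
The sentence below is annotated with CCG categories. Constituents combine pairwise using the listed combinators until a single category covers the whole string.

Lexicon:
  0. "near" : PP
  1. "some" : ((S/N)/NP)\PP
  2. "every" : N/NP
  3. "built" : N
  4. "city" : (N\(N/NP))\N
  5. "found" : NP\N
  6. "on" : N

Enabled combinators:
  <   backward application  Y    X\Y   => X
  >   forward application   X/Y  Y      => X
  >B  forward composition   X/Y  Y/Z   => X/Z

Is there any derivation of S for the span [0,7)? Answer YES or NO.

[0,7] S   >
  [0,6] S/N   >
    [0,2] (S/N)/NP   <
      [0,1] "near" : PP
      [1,2] "some" : ((S/N)/NP)\PP
    [2,6] NP   <
      [2,5] N   <
        [2,3] "every" : N/NP
        [3,5] N\(N/NP)   <
          [3,4] "built" : N
          [4,5] "city" : (N\(N/NP))\N
      [5,6] "found" : NP\N
  [6,7] "on" : N

YES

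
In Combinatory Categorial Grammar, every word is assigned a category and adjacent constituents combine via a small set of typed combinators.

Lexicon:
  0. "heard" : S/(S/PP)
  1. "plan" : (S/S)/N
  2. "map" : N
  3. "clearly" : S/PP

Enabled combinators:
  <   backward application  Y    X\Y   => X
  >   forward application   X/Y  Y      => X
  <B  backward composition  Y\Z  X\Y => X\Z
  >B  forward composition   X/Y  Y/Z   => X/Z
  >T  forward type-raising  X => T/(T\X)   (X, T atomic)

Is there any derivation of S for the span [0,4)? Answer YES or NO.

[0,4] S   >
  [0,1] "heard" : S/(S/PP)
  [1,4] S/PP   >B
    [1,3] S/S   >
      [1,2] "plan" : (S/S)/N
      [2,3] "map" : N
    [3,4] "clearly" : S/PP

YES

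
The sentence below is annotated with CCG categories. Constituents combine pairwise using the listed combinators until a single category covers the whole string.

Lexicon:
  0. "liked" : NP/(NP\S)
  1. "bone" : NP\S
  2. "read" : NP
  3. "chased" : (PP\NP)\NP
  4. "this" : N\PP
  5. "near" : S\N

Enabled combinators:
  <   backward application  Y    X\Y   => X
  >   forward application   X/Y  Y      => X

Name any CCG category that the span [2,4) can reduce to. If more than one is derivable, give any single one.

PP\NP

[0,6] S   <
  [0,5] N   <
    [0,4] PP   <
      [0,2] NP   >
        [0,1] "liked" : NP/(NP\S)
        [1,2] "bone" : NP\S
      [2,4] PP\NP   <
        [2,3] "read" : NP
        [3,4] "chased" : (PP\NP)\NP
    [4,5] "this" : N\PP
  [5,6] "near" : S\N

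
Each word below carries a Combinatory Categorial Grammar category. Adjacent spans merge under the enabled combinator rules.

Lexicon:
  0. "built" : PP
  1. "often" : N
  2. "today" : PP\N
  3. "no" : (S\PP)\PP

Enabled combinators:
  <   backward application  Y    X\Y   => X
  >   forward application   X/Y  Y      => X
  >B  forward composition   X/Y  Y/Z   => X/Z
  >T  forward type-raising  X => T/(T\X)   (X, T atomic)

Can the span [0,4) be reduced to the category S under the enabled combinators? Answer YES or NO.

[0,4] S   <
  [0,1] "built" : PP
  [1,4] S\PP   <
    [1,3] PP   <
      [1,2] "often" : N
      [2,3] "today" : PP\N
    [3,4] "no" : (S\PP)\PP

YES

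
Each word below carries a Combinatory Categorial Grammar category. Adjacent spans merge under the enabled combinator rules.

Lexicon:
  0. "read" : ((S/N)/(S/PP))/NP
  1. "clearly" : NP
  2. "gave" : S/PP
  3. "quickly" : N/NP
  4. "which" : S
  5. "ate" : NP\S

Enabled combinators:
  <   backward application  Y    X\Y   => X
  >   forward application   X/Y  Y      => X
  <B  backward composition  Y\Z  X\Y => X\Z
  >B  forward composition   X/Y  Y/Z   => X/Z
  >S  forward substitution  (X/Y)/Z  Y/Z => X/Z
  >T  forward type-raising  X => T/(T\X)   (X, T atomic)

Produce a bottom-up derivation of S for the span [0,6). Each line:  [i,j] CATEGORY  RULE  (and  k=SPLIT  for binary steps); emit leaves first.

[0,1] ((S/N)/(S/PP))/NP  lex  "read"
[1,2] NP  lex  "clearly"
[0,2] (S/N)/(S/PP)  >  k=1
[2,3] S/PP  lex  "gave"
[0,3] S/N  >  k=2
[3,4] N/NP  lex  "quickly"
[4,5] S  lex  "which"
[4,5] NP/(NP\S)  >T
[5,6] NP\S  lex  "ate"
[4,6] NP  >  k=5
[3,6] N  >  k=4
[0,6] S  >  k=3

[0,6] S   >
  [0,3] S/N   >
    [0,2] (S/N)/(S/PP)   >
      [0,1] "read" : ((S/N)/(S/PP))/NP
      [1,2] "clearly" : NP
    [2,3] "gave" : S/PP
  [3,6] N   >
    [3,4] "quickly" : N/NP
    [4,6] NP   >
      [4,5] NP/(NP\S)   >T
        [4,5] "which" : S
      [5,6] "ate" : NP\S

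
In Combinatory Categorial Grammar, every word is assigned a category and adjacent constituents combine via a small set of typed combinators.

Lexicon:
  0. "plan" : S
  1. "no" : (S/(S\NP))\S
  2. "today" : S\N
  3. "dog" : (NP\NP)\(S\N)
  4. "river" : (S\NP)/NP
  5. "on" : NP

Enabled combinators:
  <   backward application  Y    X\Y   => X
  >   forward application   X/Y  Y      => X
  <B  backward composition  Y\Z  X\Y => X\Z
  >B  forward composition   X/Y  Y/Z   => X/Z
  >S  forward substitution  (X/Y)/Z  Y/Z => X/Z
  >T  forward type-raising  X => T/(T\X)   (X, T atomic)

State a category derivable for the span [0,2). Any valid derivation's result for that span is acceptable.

[0,6] S   >
  [0,2] S/(S\NP)   <
    [0,1] "plan" : S
    [1,2] "no" : (S/(S\NP))\S
  [2,6] S\NP   <B
    [2,4] NP\NP   <
      [2,3] "today" : S\N
      [3,4] "dog" : (NP\NP)\(S\N)
    [4,6] S\NP   >
      [4,5] "river" : (S\NP)/NP
      [5,6] "on" : NP

S/(S\NP)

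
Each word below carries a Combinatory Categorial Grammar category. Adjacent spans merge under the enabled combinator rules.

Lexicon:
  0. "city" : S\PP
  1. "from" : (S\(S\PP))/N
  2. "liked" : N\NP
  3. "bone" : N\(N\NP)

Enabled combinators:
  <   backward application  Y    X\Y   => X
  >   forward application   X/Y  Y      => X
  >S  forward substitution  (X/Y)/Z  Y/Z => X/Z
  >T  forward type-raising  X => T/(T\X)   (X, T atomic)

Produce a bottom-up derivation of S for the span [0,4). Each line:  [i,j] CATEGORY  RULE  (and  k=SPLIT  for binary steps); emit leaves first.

[0,1] S\PP  lex  "city"
[1,2] (S\(S\PP))/N  lex  "from"
[2,3] N\NP  lex  "liked"
[3,4] N\(N\NP)  lex  "bone"
[2,4] N  <  k=3
[1,4] S\(S\PP)  >  k=2
[0,4] S  <  k=1

[0,4] S   <
  [0,1] "city" : S\PP
  [1,4] S\(S\PP)   >
    [1,2] "from" : (S\(S\PP))/N
    [2,4] N   <
      [2,3] "liked" : N\NP
      [3,4] "bone" : N\(N\NP)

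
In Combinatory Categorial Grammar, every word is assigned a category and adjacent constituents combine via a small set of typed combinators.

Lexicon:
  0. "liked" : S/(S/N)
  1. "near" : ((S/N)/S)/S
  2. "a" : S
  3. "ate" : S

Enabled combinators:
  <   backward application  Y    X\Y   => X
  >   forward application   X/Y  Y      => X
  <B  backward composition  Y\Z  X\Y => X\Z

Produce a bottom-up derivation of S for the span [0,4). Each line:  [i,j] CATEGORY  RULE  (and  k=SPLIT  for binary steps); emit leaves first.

[0,4] S   >
  [0,1] "liked" : S/(S/N)
  [1,4] S/N   >
    [1,3] (S/N)/S   >
      [1,2] "near" : ((S/N)/S)/S
      [2,3] "a" : S
    [3,4] "ate" : S

[0,1] S/(S/N)  lex  "liked"
[1,2] ((S/N)/S)/S  lex  "near"
[2,3] S  lex  "a"
[1,3] (S/N)/S  >  k=2
[3,4] S  lex  "ate"
[1,4] S/N  >  k=3
[0,4] S  >  k=1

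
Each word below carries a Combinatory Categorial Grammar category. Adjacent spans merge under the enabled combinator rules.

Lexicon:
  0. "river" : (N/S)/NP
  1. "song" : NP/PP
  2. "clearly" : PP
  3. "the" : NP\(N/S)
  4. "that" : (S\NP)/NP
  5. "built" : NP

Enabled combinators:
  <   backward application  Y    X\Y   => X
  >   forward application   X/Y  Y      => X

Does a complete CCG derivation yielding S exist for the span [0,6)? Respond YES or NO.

YES

[0,6] S   <
  [0,4] NP   <
    [0,3] N/S   >
      [0,1] "river" : (N/S)/NP
      [1,3] NP   >
        [1,2] "song" : NP/PP
        [2,3] "clearly" : PP
    [3,4] "the" : NP\(N/S)
  [4,6] S\NP   >
    [4,5] "that" : (S\NP)/NP
    [5,6] "built" : NP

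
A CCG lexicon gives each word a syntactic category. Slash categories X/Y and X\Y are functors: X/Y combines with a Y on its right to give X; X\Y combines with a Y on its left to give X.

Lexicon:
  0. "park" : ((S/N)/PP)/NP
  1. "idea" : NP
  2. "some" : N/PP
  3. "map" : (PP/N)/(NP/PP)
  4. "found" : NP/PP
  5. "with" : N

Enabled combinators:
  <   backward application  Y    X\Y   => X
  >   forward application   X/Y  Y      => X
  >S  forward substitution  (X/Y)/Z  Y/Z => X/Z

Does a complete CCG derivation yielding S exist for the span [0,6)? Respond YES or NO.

YES

[0,6] S   >
  [0,3] S/PP   >S
    [0,2] (S/N)/PP   >
      [0,1] "park" : ((S/N)/PP)/NP
      [1,2] "idea" : NP
    [2,3] "some" : N/PP
  [3,6] PP   >
    [3,5] PP/N   >
      [3,4] "map" : (PP/N)/(NP/PP)
      [4,5] "found" : NP/PP
    [5,6] "with" : N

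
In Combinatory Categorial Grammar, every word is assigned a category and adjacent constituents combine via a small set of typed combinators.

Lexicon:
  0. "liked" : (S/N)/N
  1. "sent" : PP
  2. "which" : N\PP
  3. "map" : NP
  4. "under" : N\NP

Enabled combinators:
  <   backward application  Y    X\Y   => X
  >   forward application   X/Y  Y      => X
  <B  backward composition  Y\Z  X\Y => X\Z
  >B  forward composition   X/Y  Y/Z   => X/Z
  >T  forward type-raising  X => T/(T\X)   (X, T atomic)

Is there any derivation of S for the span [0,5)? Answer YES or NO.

YES

[0,5] S   >
  [0,3] S/N   >
    [0,1] "liked" : (S/N)/N
    [1,3] N   >
      [1,2] N/(N\PP)   >T
        [1,2] "sent" : PP
      [2,3] "which" : N\PP
  [3,5] N   <
    [3,4] "map" : NP
    [4,5] "under" : N\NP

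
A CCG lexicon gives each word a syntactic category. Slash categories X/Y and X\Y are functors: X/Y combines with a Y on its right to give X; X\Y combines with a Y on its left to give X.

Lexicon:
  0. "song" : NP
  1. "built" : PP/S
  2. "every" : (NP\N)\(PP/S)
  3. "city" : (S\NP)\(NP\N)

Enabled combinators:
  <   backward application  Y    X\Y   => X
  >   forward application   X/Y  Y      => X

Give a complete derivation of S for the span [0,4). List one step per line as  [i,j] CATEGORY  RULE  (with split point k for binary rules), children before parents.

[0,1] NP  lex  "song"
[1,2] PP/S  lex  "built"
[2,3] (NP\N)\(PP/S)  lex  "every"
[1,3] NP\N  <  k=2
[3,4] (S\NP)\(NP\N)  lex  "city"
[1,4] S\NP  <  k=3
[0,4] S  <  k=1

[0,4] S   <
  [0,1] "song" : NP
  [1,4] S\NP   <
    [1,3] NP\N   <
      [1,2] "built" : PP/S
      [2,3] "every" : (NP\N)\(PP/S)
    [3,4] "city" : (S\NP)\(NP\N)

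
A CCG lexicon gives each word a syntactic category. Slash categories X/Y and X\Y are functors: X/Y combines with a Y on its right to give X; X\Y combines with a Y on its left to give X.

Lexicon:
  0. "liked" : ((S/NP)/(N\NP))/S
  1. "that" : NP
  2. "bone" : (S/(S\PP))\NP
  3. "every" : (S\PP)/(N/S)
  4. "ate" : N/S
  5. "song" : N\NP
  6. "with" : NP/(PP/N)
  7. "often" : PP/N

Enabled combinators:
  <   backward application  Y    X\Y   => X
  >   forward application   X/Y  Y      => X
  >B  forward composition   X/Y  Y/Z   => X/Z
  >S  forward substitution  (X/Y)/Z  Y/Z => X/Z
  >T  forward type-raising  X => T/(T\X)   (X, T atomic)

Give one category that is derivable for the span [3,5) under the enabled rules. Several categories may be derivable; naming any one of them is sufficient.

S\PP

[0,8] S   >
  [0,6] S/NP   >
    [0,5] (S/NP)/(N\NP)   >
      [0,1] "liked" : ((S/NP)/(N\NP))/S
      [1,5] S   >
        [1,3] S/(S\PP)   <
          [1,2] "that" : NP
          [2,3] "bone" : (S/(S\PP))\NP
        [3,5] S\PP   >
          [3,4] "every" : (S\PP)/(N/S)
          [4,5] "ate" : N/S
    [5,6] "song" : N\NP
  [6,8] NP   >
    [6,7] "with" : NP/(PP/N)
    [7,8] "often" : PP/N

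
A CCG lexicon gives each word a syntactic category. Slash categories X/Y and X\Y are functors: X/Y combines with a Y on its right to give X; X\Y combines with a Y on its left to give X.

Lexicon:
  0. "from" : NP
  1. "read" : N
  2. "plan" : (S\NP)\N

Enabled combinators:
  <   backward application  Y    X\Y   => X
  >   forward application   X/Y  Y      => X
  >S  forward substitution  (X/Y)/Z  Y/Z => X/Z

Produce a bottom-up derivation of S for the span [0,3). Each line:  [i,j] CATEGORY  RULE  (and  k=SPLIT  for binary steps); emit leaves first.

[0,1] NP  lex  "from"
[1,2] N  lex  "read"
[2,3] (S\NP)\N  lex  "plan"
[1,3] S\NP  <  k=2
[0,3] S  <  k=1

[0,3] S   <
  [0,1] "from" : NP
  [1,3] S\NP   <
    [1,2] "read" : N
    [2,3] "plan" : (S\NP)\N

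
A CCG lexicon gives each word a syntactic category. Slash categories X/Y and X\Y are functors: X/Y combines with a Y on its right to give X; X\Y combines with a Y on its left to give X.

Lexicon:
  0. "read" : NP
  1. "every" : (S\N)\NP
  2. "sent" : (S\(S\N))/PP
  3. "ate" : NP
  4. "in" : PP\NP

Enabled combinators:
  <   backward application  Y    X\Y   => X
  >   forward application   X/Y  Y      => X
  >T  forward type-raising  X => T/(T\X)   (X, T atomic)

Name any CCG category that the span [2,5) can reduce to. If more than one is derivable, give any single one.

[0,5] S   <
  [0,2] S\N   <
    [0,1] "read" : NP
    [1,2] "every" : (S\N)\NP
  [2,5] S\(S\N)   >
    [2,3] "sent" : (S\(S\N))/PP
    [3,5] PP   <
      [3,4] "ate" : NP
      [4,5] "in" : PP\NP

S\(S\N)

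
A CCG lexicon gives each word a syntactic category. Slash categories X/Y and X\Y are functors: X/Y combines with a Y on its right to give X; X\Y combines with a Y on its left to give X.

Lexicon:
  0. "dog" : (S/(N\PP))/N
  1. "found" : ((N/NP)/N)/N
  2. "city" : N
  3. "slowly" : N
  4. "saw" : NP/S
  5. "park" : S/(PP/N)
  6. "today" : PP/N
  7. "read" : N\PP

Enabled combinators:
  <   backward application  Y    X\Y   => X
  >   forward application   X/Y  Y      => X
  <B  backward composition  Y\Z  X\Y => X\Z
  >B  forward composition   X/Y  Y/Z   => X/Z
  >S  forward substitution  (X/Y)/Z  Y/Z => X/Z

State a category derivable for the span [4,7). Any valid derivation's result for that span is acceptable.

NP

[0,8] S   >
  [0,7] S/(N\PP)   >
    [0,1] "dog" : (S/(N\PP))/N
    [1,7] N   >
      [1,4] N/NP   >
        [1,3] (N/NP)/N   >
          [1,2] "found" : ((N/NP)/N)/N
          [2,3] "city" : N
        [3,4] "slowly" : N
      [4,7] NP   >
        [4,5] "saw" : NP/S
        [5,7] S   >
          [5,6] "park" : S/(PP/N)
          [6,7] "today" : PP/N
  [7,8] "read" : N\PP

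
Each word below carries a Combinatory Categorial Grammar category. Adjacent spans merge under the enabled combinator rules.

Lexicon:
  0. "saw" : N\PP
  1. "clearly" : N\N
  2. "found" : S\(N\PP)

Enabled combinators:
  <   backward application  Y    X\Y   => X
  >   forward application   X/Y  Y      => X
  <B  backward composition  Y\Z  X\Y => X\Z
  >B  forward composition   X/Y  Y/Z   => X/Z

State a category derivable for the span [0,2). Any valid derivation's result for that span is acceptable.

N\PP

[0,3] S   <
  [0,2] N\PP   <B
    [0,1] "saw" : N\PP
    [1,2] "clearly" : N\N
  [2,3] "found" : S\(N\PP)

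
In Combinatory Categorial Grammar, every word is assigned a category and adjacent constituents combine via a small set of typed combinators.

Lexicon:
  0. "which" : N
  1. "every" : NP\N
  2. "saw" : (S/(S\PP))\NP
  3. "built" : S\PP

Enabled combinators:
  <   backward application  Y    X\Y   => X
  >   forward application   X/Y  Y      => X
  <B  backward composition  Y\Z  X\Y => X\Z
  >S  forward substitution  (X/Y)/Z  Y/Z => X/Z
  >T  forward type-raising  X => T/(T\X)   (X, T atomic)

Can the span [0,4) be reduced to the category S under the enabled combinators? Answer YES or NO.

YES

[0,4] S   >
  [0,3] S/(S\PP)   <
    [0,2] NP   >
      [0,1] NP/(NP\N)   >T
        [0,1] "which" : N
      [1,2] "every" : NP\N
    [2,3] "saw" : (S/(S\PP))\NP
  [3,4] "built" : S\PP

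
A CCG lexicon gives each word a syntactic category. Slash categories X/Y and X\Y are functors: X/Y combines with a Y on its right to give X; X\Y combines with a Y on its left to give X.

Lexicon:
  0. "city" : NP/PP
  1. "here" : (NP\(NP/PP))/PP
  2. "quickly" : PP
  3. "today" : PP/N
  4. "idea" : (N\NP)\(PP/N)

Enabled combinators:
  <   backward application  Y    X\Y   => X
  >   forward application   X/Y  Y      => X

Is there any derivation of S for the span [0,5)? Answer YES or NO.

NP/PP (NP\(NP/PP))/PP PP PP/N (N\NP)\(PP/N)
CKY chart[0,5] = {N}; S ∉ chart

NO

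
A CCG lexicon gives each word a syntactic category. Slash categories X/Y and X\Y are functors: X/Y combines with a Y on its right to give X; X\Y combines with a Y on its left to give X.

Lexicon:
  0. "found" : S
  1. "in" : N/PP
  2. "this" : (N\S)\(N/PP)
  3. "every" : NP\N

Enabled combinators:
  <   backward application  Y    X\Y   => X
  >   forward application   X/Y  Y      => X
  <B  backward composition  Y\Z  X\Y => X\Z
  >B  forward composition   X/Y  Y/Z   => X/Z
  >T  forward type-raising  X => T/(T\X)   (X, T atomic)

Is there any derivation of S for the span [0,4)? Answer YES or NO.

NO

S N/PP (N\S)\(N/PP) NP\N
CKY chart[0,4] = {N/(N\NP), NP, NP/(NP\NP), PP/(PP\NP), S/(S\NP)}; S ∉ chart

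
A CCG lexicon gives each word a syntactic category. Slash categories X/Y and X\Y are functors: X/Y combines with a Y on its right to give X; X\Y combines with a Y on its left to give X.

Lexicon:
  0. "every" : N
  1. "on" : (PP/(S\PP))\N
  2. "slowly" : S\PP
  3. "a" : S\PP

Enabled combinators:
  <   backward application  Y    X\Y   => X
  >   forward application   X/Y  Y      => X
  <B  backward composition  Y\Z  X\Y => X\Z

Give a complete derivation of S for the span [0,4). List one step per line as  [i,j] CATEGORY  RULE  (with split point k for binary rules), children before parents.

[0,1] N  lex  "every"
[1,2] (PP/(S\PP))\N  lex  "on"
[0,2] PP/(S\PP)  <  k=1
[2,3] S\PP  lex  "slowly"
[0,3] PP  >  k=2
[3,4] S\PP  lex  "a"
[0,4] S  <  k=3

[0,4] S   <
  [0,3] PP   >
    [0,2] PP/(S\PP)   <
      [0,1] "every" : N
      [1,2] "on" : (PP/(S\PP))\N
    [2,3] "slowly" : S\PP
  [3,4] "a" : S\PP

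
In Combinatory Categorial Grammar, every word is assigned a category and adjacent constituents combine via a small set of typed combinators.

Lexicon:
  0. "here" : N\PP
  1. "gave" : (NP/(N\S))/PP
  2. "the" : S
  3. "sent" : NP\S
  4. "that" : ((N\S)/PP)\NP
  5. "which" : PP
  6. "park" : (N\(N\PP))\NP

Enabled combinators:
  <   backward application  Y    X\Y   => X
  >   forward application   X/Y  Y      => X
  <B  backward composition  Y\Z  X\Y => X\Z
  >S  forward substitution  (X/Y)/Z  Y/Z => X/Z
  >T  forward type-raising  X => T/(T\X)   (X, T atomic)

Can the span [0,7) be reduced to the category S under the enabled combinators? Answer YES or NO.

N\PP (NP/(N\S))/PP S NP\S ((N\S)/PP)\NP PP (N\(N\PP))\NP
CKY chart[0,7] = {N, N/(N\N), NP/(NP\N), PP/(PP\N), S/(S\N)}; S ∉ chart

NO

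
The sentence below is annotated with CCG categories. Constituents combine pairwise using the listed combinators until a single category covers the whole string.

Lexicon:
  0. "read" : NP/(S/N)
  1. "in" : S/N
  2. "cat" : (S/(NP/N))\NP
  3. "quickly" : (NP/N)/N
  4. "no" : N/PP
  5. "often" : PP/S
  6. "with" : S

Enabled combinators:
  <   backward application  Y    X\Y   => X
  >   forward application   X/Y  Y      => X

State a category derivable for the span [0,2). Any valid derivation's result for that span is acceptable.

[0,7] S   >
  [0,3] S/(NP/N)   <
    [0,2] NP   >
      [0,1] "read" : NP/(S/N)
      [1,2] "in" : S/N
    [2,3] "cat" : (S/(NP/N))\NP
  [3,7] NP/N   >
    [3,4] "quickly" : (NP/N)/N
    [4,7] N   >
      [4,5] "no" : N/PP
      [5,7] PP   >
        [5,6] "often" : PP/S
        [6,7] "with" : S

NP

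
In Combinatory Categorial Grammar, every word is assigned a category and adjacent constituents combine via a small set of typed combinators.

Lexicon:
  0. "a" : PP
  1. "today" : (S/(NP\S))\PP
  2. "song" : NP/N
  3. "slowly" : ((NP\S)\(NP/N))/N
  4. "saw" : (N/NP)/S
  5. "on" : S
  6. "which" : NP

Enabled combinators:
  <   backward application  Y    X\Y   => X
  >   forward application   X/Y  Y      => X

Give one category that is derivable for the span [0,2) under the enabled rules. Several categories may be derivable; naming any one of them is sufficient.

[0,7] S   >
  [0,2] S/(NP\S)   <
    [0,1] "a" : PP
    [1,2] "today" : (S/(NP\S))\PP
  [2,7] NP\S   <
    [2,3] "song" : NP/N
    [3,7] (NP\S)\(NP/N)   >
      [3,4] "slowly" : ((NP\S)\(NP/N))/N
      [4,7] N   >
        [4,6] N/NP   >
          [4,5] "saw" : (N/NP)/S
          [5,6] "on" : S
        [6,7] "which" : NP

S/(NP\S)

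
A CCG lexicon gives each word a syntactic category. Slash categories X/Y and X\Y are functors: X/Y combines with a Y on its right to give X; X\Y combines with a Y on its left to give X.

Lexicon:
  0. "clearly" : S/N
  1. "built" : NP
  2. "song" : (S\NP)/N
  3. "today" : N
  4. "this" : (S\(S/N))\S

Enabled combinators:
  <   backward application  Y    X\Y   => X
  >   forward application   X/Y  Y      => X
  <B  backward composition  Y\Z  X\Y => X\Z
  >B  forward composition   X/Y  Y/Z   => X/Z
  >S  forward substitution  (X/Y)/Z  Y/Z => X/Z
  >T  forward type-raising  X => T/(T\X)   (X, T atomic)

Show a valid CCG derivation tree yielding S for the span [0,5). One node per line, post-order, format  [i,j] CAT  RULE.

[0,5] S   <
  [0,1] "clearly" : S/N
  [1,5] S\(S/N)   <
    [1,4] S   >
      [1,2] S/(S\NP)   >T
        [1,2] "built" : NP
      [2,4] S\NP   >
        [2,3] "song" : (S\NP)/N
        [3,4] "today" : N
    [4,5] "this" : (S\(S/N))\S

[0,1] S/N  lex  "clearly"
[1,2] NP  lex  "built"
[1,2] S/(S\NP)  >T
[2,3] (S\NP)/N  lex  "song"
[3,4] N  lex  "today"
[2,4] S\NP  >  k=3
[1,4] S  >  k=2
[4,5] (S\(S/N))\S  lex  "this"
[1,5] S\(S/N)  <  k=4
[0,5] S  <  k=1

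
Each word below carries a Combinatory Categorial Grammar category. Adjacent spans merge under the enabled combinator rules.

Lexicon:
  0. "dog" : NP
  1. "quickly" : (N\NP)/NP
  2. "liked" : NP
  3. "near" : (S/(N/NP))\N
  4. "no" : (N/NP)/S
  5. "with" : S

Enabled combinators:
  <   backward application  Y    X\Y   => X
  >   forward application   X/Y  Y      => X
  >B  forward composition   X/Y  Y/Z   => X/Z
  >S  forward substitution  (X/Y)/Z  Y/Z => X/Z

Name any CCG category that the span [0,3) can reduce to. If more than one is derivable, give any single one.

[0,6] S   >
  [0,4] S/(N/NP)   <
    [0,3] N   <
      [0,1] "dog" : NP
      [1,3] N\NP   >
        [1,2] "quickly" : (N\NP)/NP
        [2,3] "liked" : NP
    [3,4] "near" : (S/(N/NP))\N
  [4,6] N/NP   >
    [4,5] "no" : (N/NP)/S
    [5,6] "with" : S

N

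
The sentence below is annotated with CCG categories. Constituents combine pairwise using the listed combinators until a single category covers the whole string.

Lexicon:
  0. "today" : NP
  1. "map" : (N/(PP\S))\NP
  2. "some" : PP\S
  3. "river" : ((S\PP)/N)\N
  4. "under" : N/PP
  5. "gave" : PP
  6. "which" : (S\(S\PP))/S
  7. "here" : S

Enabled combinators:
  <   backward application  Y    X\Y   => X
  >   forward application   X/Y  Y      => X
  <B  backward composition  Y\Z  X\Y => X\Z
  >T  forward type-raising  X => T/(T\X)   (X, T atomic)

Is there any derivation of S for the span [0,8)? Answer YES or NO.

YES

[0,8] S   <
  [0,6] S\PP   >
    [0,4] (S\PP)/N   <
      [0,3] N   >
        [0,2] N/(PP\S)   <
          [0,1] "today" : NP
          [1,2] "map" : (N/(PP\S))\NP
        [2,3] "some" : PP\S
      [3,4] "river" : ((S\PP)/N)\N
    [4,6] N   >
      [4,5] "under" : N/PP
      [5,6] "gave" : PP
  [6,8] S\(S\PP)   >
    [6,7] "which" : (S\(S\PP))/S
    [7,8] "here" : S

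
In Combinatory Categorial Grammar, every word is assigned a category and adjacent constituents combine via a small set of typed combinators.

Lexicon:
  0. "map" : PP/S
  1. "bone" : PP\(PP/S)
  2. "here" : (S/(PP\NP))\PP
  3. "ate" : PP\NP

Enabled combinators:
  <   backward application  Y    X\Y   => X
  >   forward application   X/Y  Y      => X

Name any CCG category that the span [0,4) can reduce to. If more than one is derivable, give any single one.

[0,4] S   >
  [0,3] S/(PP\NP)   <
    [0,2] PP   <
      [0,1] "map" : PP/S
      [1,2] "bone" : PP\(PP/S)
    [2,3] "here" : (S/(PP\NP))\PP
  [3,4] "ate" : PP\NP

S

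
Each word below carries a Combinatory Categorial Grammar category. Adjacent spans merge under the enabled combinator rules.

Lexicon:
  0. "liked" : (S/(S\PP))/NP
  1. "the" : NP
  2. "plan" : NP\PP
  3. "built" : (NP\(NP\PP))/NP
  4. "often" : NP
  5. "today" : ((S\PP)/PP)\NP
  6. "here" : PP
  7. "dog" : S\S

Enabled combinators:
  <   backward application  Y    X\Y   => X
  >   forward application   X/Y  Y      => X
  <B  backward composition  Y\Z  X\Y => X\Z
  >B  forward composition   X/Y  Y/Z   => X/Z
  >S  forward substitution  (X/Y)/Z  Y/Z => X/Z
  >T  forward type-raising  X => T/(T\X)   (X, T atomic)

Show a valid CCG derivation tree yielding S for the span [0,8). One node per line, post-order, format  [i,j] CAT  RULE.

[0,8] S   >
  [0,2] S/(S\PP)   >
    [0,1] "liked" : (S/(S\PP))/NP
    [1,2] "the" : NP
  [2,8] S\PP   <B
    [2,7] S\PP   >
      [2,6] (S\PP)/PP   <
        [2,5] NP   <
          [2,3] "plan" : NP\PP
          [3,5] NP\(NP\PP)   >
            [3,4] "built" : (NP\(NP\PP))/NP
            [4,5] "often" : NP
        [5,6] "today" : ((S\PP)/PP)\NP
      [6,7] "here" : PP
    [7,8] "dog" : S\S

[0,1] (S/(S\PP))/NP  lex  "liked"
[1,2] NP  lex  "the"
[0,2] S/(S\PP)  >  k=1
[2,3] NP\PP  lex  "plan"
[3,4] (NP\(NP\PP))/NP  lex  "built"
[4,5] NP  lex  "often"
[3,5] NP\(NP\PP)  >  k=4
[2,5] NP  <  k=3
[5,6] ((S\PP)/PP)\NP  lex  "today"
[2,6] (S\PP)/PP  <  k=5
[6,7] PP  lex  "here"
[2,7] S\PP  >  k=6
[7,8] S\S  lex  "dog"
[2,8] S\PP  <B  k=7
[0,8] S  >  k=2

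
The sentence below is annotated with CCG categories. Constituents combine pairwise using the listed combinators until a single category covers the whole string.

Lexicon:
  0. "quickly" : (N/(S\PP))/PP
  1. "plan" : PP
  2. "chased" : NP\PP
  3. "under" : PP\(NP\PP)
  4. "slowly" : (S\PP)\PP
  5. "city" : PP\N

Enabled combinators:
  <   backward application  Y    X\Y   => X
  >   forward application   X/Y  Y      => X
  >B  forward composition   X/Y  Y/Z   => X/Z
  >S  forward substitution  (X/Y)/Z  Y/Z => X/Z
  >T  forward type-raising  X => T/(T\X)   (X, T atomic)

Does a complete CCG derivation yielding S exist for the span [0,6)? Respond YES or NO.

NO

(N/(S\PP))/PP PP NP\PP PP\(NP\PP) (S\PP)\PP PP\N
CKY chart[0,6] = {N/(N\PP), NP/(NP\PP), PP, PP/(PP\PP), S/(S\PP)}; S ∉ chart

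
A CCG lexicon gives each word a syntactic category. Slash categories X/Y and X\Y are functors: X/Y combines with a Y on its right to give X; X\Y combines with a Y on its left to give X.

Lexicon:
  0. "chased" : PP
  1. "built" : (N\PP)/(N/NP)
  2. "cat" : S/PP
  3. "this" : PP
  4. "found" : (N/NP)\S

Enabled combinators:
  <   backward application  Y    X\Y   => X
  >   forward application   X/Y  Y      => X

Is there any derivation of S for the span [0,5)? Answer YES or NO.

NO

PP (N\PP)/(N/NP) S/PP PP (N/NP)\S
CKY chart[0,5] = {N}; S ∉ chart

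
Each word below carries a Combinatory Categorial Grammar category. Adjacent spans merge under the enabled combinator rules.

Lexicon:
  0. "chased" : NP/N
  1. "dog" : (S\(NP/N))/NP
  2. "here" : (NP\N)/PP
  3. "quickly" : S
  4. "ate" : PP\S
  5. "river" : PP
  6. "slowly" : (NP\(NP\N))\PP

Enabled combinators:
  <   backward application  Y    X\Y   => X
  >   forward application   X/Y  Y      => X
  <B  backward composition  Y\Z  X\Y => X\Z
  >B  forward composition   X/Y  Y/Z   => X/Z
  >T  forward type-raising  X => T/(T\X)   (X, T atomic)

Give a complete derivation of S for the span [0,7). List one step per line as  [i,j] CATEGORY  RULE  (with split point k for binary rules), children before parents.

[0,7] S   <
  [0,1] "chased" : NP/N
  [1,7] S\(NP/N)   >
    [1,2] "dog" : (S\(NP/N))/NP
    [2,7] NP   <
      [2,5] NP\N   >
        [2,3] "here" : (NP\N)/PP
        [3,5] PP   >
          [3,4] PP/(PP\S)   >T
            [3,4] "quickly" : S
          [4,5] "ate" : PP\S
      [5,7] NP\(NP\N)   <
        [5,6] "river" : PP
        [6,7] "slowly" : (NP\(NP\N))\PP

[0,1] NP/N  lex  "chased"
[1,2] (S\(NP/N))/NP  lex  "dog"
[2,3] (NP\N)/PP  lex  "here"
[3,4] S  lex  "quickly"
[3,4] PP/(PP\S)  >T
[4,5] PP\S  lex  "ate"
[3,5] PP  >  k=4
[2,5] NP\N  >  k=3
[5,6] PP  lex  "river"
[6,7] (NP\(NP\N))\PP  lex  "slowly"
[5,7] NP\(NP\N)  <  k=6
[2,7] NP  <  k=5
[1,7] S\(NP/N)  >  k=2
[0,7] S  <  k=1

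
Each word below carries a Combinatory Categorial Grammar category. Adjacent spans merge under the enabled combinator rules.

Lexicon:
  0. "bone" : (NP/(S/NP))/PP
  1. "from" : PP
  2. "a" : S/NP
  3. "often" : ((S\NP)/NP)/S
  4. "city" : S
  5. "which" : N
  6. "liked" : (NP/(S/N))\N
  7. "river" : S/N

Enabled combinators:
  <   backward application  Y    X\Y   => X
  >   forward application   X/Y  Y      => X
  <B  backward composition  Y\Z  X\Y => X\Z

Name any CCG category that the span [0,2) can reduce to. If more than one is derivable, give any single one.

NP/(S/NP)

[0,8] S   <
  [0,3] NP   >
    [0,2] NP/(S/NP)   >
      [0,1] "bone" : (NP/(S/NP))/PP
      [1,2] "from" : PP
    [2,3] "a" : S/NP
  [3,8] S\NP   >
    [3,5] (S\NP)/NP   >
      [3,4] "often" : ((S\NP)/NP)/S
      [4,5] "city" : S
    [5,8] NP   >
      [5,7] NP/(S/N)   <
        [5,6] "which" : N
        [6,7] "liked" : (NP/(S/N))\N
      [7,8] "river" : S/N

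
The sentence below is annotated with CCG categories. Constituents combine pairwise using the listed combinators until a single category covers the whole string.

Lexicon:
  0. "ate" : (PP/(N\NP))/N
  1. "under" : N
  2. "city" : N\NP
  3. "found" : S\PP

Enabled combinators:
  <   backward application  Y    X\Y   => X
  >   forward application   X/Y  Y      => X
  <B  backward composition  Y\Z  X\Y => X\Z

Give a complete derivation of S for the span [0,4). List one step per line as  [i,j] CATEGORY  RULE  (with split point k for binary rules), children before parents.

[0,4] S   <
  [0,3] PP   >
    [0,2] PP/(N\NP)   >
      [0,1] "ate" : (PP/(N\NP))/N
      [1,2] "under" : N
    [2,3] "city" : N\NP
  [3,4] "found" : S\PP

[0,1] (PP/(N\NP))/N  lex  "ate"
[1,2] N  lex  "under"
[0,2] PP/(N\NP)  >  k=1
[2,3] N\NP  lex  "city"
[0,3] PP  >  k=2
[3,4] S\PP  lex  "found"
[0,4] S  <  k=3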